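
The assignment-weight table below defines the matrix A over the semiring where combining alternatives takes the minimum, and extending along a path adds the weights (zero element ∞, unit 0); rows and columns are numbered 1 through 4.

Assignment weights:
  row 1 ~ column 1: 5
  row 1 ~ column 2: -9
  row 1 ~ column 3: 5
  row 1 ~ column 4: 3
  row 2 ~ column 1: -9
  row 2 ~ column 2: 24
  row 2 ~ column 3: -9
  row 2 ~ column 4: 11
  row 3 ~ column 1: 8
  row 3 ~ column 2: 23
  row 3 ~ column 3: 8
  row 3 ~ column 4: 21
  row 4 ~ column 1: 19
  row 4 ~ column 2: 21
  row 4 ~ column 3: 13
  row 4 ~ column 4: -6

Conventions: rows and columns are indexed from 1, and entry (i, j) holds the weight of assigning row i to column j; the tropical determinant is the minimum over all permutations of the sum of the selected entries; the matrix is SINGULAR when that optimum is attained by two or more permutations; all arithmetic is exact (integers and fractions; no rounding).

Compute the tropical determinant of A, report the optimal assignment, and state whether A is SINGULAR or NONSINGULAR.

σ = (1, 2, 3, 4): 5 + 24 + 8 + (-6) = 31
σ = (1, 2, 4, 3): 5 + 24 + 21 + 13 = 63
σ = (1, 3, 2, 4): 5 + (-9) + 23 + (-6) = 13
σ = (1, 3, 4, 2): 5 + (-9) + 21 + 21 = 38
σ = (1, 4, 2, 3): 5 + 11 + 23 + 13 = 52
σ = (1, 4, 3, 2): 5 + 11 + 8 + 21 = 45
σ = (2, 1, 3, 4): (-9) + (-9) + 8 + (-6) = -16
σ = (2, 1, 4, 3): (-9) + (-9) + 21 + 13 = 16
σ = (2, 3, 1, 4): (-9) + (-9) + 8 + (-6) = -16
σ = (2, 3, 4, 1): (-9) + (-9) + 21 + 19 = 22
σ = (2, 4, 1, 3): (-9) + 11 + 8 + 13 = 23
σ = (2, 4, 3, 1): (-9) + 11 + 8 + 19 = 29
σ = (3, 1, 2, 4): 5 + (-9) + 23 + (-6) = 13
σ = (3, 1, 4, 2): 5 + (-9) + 21 + 21 = 38
σ = (3, 2, 1, 4): 5 + 24 + 8 + (-6) = 31
σ = (3, 2, 4, 1): 5 + 24 + 21 + 19 = 69
σ = (3, 4, 1, 2): 5 + 11 + 8 + 21 = 45
σ = (3, 4, 2, 1): 5 + 11 + 23 + 19 = 58
σ = (4, 1, 2, 3): 3 + (-9) + 23 + 13 = 30
σ = (4, 1, 3, 2): 3 + (-9) + 8 + 21 = 23
σ = (4, 2, 1, 3): 3 + 24 + 8 + 13 = 48
σ = (4, 2, 3, 1): 3 + 24 + 8 + 19 = 54
σ = (4, 3, 1, 2): 3 + (-9) + 8 + 21 = 23
σ = (4, 3, 2, 1): 3 + (-9) + 23 + 19 = 36
Optimal value attained by: σ = (2, 1, 3, 4).
Answer: det⊕(A) = -16; verdict: SINGULAR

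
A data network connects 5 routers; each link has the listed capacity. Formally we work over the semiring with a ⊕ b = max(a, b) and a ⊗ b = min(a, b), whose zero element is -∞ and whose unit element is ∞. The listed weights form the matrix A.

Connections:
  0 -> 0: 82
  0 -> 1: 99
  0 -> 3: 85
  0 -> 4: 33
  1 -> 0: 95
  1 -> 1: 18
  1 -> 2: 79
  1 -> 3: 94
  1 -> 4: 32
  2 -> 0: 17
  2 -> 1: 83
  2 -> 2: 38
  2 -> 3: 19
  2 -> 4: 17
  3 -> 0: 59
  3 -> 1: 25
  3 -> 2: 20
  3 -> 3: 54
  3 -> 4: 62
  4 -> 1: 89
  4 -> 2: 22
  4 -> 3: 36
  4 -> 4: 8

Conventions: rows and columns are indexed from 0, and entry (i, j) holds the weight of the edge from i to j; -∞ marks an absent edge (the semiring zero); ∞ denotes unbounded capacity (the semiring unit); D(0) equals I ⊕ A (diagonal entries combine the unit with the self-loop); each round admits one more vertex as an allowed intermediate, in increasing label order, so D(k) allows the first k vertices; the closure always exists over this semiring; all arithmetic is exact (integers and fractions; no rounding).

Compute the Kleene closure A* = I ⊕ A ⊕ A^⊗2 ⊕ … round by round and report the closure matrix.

D(0):
  [∞, 99, -∞, 85, 33]
  [95, ∞, 79, 94, 32]
  [17, 83, ∞, 19, 17]
  [59, 25, 20, ∞, 62]
  [-∞, 89, 22, 36, ∞]
D(1):
  [∞, 99, -∞, 85, 33]
  [95, ∞, 79, 94, 33]
  [17, 83, ∞, 19, 17]
  [59, 59, 20, ∞, 62]
  [-∞, 89, 22, 36, ∞]
D(2):
  [∞, 99, 79, 94, 33]
  [95, ∞, 79, 94, 33]
  [83, 83, ∞, 83, 33]
  [59, 59, 59, ∞, 62]
  [89, 89, 79, 89, ∞]
D(3):
  [∞, 99, 79, 94, 33]
  [95, ∞, 79, 94, 33]
  [83, 83, ∞, 83, 33]
  [59, 59, 59, ∞, 62]
  [89, 89, 79, 89, ∞]
D(4):
  [∞, 99, 79, 94, 62]
  [95, ∞, 79, 94, 62]
  [83, 83, ∞, 83, 62]
  [59, 59, 59, ∞, 62]
  [89, 89, 79, 89, ∞]
D(5):
  [∞, 99, 79, 94, 62]
  [95, ∞, 79, 94, 62]
  [83, 83, ∞, 83, 62]
  [62, 62, 62, ∞, 62]
  [89, 89, 79, 89, ∞]
Answer: A* = [[∞, 99, 79, 94, 62], [95, ∞, 79, 94, 62], [83, 83, ∞, 83, 62], [62, 62, 62, ∞, 62], [89, 89, 79, 89, ∞]]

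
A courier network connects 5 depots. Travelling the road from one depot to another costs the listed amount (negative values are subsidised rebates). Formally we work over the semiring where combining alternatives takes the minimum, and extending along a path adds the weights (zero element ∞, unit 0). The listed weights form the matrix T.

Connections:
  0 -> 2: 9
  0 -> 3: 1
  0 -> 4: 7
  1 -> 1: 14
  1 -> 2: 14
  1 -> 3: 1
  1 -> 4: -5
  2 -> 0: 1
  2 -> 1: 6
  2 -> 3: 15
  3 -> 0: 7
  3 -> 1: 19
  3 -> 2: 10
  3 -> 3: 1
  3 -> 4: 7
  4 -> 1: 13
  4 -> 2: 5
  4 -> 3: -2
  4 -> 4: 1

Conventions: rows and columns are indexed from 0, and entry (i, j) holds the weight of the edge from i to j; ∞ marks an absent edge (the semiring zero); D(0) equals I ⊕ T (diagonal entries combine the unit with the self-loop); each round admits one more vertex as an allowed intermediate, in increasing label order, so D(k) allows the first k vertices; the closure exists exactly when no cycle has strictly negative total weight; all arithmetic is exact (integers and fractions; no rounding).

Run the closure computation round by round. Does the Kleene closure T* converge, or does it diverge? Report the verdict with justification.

D(0):
  [0, ∞, 9, 1, 7]
  [∞, 0, 14, 1, -5]
  [1, 6, 0, 15, ∞]
  [7, 19, 10, 0, 7]
  [∞, 13, 5, -2, 0]
D(1):
  [0, ∞, 9, 1, 7]
  [∞, 0, 14, 1, -5]
  [1, 6, 0, 2, 8]
  [7, 19, 10, 0, 7]
  [∞, 13, 5, -2, 0]
D(2):
  [0, ∞, 9, 1, 7]
  [∞, 0, 14, 1, -5]
  [1, 6, 0, 2, 1]
  [7, 19, 10, 0, 7]
  [∞, 13, 5, -2, 0]
D(3):
  [0, 15, 9, 1, 7]
  [15, 0, 14, 1, -5]
  [1, 6, 0, 2, 1]
  [7, 16, 10, 0, 7]
  [6, 11, 5, -2, 0]
D(4):
  [0, 15, 9, 1, 7]
  [8, 0, 11, 1, -5]
  [1, 6, 0, 2, 1]
  [7, 16, 10, 0, 7]
  [5, 11, 5, -2, 0]
D(5):
  [0, 15, 9, 1, 7]
  [0, 0, 0, -7, -5]
  [1, 6, 0, -1, 1]
  [7, 16, 10, 0, 7]
  [5, 11, 5, -2, 0]
Key observation: every diagonal entry stays at the unit through all rounds, so no improving cycle exists.
Answer: CONVERGES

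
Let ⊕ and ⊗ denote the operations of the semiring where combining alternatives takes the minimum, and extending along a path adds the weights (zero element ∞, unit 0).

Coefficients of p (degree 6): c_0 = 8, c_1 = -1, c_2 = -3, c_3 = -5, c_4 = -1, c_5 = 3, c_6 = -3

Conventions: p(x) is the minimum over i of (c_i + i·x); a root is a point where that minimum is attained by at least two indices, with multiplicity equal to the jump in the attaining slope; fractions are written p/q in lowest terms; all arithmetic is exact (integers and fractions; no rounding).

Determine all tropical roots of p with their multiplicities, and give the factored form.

hull edge (i=0, c=8) to (i=1, c=-1): slope -9, span 1
hull edge (i=1, c=-1) to (i=3, c=-5): slope -2, span 2
hull edge (i=3, c=-5) to (i=6, c=-3): slope 2/3, span 3
Factored form: p(x) = -3 ⊗ (x ⊕ (-2/3)) ⊗ (x ⊕ (-2/3)) ⊗ (x ⊕ (-2/3)) ⊗ (x ⊕ 2) ⊗ (x ⊕ 2) ⊗ (x ⊕ 9)
Answer: roots = -2/3 (mult 3), 2 (mult 2), 9 (mult 1)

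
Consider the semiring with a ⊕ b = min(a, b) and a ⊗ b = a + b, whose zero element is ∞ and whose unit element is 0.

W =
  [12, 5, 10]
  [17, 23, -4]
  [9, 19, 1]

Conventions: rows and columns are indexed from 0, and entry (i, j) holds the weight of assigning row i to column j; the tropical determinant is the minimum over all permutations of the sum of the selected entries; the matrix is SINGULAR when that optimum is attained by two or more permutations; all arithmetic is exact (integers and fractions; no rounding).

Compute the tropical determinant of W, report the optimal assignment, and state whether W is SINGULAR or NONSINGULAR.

σ = (0, 1, 2): 12 + 23 + 1 = 36
σ = (0, 2, 1): 12 + (-4) + 19 = 27
σ = (1, 0, 2): 5 + 17 + 1 = 23
σ = (1, 2, 0): 5 + (-4) + 9 = 10
σ = (2, 0, 1): 10 + 17 + 19 = 46
σ = (2, 1, 0): 10 + 23 + 9 = 42
Optimal value attained by: σ = (1, 2, 0).
Answer: det⊕(W) = 10; verdict: NONSINGULAR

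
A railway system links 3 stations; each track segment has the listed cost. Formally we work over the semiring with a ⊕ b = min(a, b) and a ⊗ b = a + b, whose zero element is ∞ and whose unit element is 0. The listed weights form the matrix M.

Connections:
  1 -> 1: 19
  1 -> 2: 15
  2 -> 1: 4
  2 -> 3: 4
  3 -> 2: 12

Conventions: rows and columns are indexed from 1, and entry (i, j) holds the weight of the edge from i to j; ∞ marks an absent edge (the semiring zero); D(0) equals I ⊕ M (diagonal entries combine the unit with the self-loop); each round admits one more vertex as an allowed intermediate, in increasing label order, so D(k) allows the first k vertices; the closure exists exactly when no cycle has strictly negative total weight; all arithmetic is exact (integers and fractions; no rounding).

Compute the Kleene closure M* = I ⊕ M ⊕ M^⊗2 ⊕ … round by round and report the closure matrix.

D(0):
  [0, 15, ∞]
  [4, 0, 4]
  [∞, 12, 0]
D(1):
  [0, 15, ∞]
  [4, 0, 4]
  [∞, 12, 0]
D(2):
  [0, 15, 19]
  [4, 0, 4]
  [16, 12, 0]
D(3):
  [0, 15, 19]
  [4, 0, 4]
  [16, 12, 0]
Answer: M* = [[0, 15, 19], [4, 0, 4], [16, 12, 0]]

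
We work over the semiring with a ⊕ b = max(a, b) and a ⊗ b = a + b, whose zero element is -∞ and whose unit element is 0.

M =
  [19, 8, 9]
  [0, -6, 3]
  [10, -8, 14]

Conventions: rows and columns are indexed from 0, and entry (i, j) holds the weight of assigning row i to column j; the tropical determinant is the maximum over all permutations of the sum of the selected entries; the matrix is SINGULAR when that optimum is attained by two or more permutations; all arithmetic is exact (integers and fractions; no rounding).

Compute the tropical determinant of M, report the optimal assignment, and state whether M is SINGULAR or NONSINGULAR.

σ = (0, 1, 2): 19 + (-6) + 14 = 27
σ = (0, 2, 1): 19 + 3 + (-8) = 14
σ = (1, 0, 2): 8 + 0 + 14 = 22
σ = (1, 2, 0): 8 + 3 + 10 = 21
σ = (2, 0, 1): 9 + 0 + (-8) = 1
σ = (2, 1, 0): 9 + (-6) + 10 = 13
Optimal value attained by: σ = (0, 1, 2).
Answer: det⊕(M) = 27; verdict: NONSINGULAR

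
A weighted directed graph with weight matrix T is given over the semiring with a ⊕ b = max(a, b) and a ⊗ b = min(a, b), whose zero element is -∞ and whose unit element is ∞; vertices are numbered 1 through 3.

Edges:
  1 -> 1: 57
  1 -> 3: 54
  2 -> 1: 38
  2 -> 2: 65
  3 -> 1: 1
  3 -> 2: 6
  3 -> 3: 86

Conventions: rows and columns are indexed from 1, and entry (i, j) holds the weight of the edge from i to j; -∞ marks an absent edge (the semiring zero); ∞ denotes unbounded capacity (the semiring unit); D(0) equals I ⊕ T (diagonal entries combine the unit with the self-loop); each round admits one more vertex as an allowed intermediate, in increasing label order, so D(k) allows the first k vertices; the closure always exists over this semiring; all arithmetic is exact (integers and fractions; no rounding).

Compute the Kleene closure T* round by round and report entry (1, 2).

D(0):
  [∞, -∞, 54]
  [38, ∞, -∞]
  [1, 6, ∞]
D(1):
  [∞, -∞, 54]
  [38, ∞, 38]
  [1, 6, ∞]
D(2):
  [∞, -∞, 54]
  [38, ∞, 38]
  [6, 6, ∞]
D(3):
  [∞, 6, 54]
  [38, ∞, 38]
  [6, 6, ∞]
Answer: T*[1][2] = 6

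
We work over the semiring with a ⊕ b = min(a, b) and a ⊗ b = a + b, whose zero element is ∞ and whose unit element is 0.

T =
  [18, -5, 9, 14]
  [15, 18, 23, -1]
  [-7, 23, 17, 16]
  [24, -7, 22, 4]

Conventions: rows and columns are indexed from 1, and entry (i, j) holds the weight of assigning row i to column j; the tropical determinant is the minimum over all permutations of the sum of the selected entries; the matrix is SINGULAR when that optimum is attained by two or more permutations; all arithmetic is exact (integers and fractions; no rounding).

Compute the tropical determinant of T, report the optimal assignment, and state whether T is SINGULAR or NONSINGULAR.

σ = (1, 2, 3, 4): 18 + 18 + 17 + 4 = 57
σ = (1, 2, 4, 3): 18 + 18 + 16 + 22 = 74
σ = (1, 3, 2, 4): 18 + 23 + 23 + 4 = 68
σ = (1, 3, 4, 2): 18 + 23 + 16 + (-7) = 50
σ = (1, 4, 2, 3): 18 + (-1) + 23 + 22 = 62
σ = (1, 4, 3, 2): 18 + (-1) + 17 + (-7) = 27
σ = (2, 1, 3, 4): (-5) + 15 + 17 + 4 = 31
σ = (2, 1, 4, 3): (-5) + 15 + 16 + 22 = 48
σ = (2, 3, 1, 4): (-5) + 23 + (-7) + 4 = 15
σ = (2, 3, 4, 1): (-5) + 23 + 16 + 24 = 58
σ = (2, 4, 1, 3): (-5) + (-1) + (-7) + 22 = 9
σ = (2, 4, 3, 1): (-5) + (-1) + 17 + 24 = 35
σ = (3, 1, 2, 4): 9 + 15 + 23 + 4 = 51
σ = (3, 1, 4, 2): 9 + 15 + 16 + (-7) = 33
σ = (3, 2, 1, 4): 9 + 18 + (-7) + 4 = 24
σ = (3, 2, 4, 1): 9 + 18 + 16 + 24 = 67
σ = (3, 4, 1, 2): 9 + (-1) + (-7) + (-7) = -6
σ = (3, 4, 2, 1): 9 + (-1) + 23 + 24 = 55
σ = (4, 1, 2, 3): 14 + 15 + 23 + 22 = 74
σ = (4, 1, 3, 2): 14 + 15 + 17 + (-7) = 39
σ = (4, 2, 1, 3): 14 + 18 + (-7) + 22 = 47
σ = (4, 2, 3, 1): 14 + 18 + 17 + 24 = 73
σ = (4, 3, 1, 2): 14 + 23 + (-7) + (-7) = 23
σ = (4, 3, 2, 1): 14 + 23 + 23 + 24 = 84
Optimal value attained by: σ = (3, 4, 1, 2).
Answer: det⊕(T) = -6; verdict: NONSINGULAR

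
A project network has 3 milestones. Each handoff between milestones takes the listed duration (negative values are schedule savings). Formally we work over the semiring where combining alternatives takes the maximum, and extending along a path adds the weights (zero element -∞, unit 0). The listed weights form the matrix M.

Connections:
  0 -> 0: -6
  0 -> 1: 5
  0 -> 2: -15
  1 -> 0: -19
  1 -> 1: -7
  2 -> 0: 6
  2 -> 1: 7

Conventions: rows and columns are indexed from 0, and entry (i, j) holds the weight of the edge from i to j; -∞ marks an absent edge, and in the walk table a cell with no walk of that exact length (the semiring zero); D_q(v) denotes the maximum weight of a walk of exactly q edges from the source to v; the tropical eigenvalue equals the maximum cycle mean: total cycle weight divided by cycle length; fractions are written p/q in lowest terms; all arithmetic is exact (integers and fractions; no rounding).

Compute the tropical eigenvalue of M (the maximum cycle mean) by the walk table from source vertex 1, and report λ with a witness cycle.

q=0: [-∞, 0, -∞]
q=1: [-19, -7, -∞]
q=2: [-25, -14, -34]
q=3: [-28, -20, -40]
Optimal cycle mean attained by: cycle 0->2->0, total (-15) + 6, length 2.
Answer: λ = -9/2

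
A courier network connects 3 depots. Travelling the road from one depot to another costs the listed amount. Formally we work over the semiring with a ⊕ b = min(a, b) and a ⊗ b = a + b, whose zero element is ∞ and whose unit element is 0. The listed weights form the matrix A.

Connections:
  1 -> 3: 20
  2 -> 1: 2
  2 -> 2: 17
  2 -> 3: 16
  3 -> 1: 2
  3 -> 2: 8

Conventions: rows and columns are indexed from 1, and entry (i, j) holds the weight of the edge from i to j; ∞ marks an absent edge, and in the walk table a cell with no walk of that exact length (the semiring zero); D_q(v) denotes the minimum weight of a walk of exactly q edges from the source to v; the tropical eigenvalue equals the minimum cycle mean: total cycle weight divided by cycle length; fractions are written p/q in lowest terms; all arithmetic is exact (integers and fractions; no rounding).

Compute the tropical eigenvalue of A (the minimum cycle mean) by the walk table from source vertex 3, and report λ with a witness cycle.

q=0: [∞, ∞, 0]
q=1: [2, 8, ∞]
q=2: [10, 25, 22]
q=3: [24, 30, 30]
Optimal cycle mean attained by: cycle 1->3->2->1, total 20 + 8 + 2, length 3.
Answer: λ = 10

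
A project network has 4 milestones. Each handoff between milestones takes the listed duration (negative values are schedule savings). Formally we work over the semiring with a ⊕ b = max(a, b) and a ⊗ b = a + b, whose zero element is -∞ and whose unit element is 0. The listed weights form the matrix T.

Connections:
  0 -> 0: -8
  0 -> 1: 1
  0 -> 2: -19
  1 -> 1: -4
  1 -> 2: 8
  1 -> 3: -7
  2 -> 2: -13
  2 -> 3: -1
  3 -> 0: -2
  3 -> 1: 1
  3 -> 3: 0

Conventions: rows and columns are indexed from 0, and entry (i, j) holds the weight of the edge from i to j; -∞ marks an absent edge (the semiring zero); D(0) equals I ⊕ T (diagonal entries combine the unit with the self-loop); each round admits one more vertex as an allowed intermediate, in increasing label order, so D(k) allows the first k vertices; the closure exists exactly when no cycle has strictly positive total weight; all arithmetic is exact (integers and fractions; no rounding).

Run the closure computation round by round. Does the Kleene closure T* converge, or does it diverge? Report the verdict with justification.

D(0):
  [0, 1, -19, -∞]
  [-∞, 0, 8, -7]
  [-∞, -∞, 0, -1]
  [-2, 1, -∞, 0]
D(1):
  [0, 1, -19, -∞]
  [-∞, 0, 8, -7]
  [-∞, -∞, 0, -1]
  [-2, 1, -21, 0]
D(2):
  [0, 1, 9, -6]
  [-∞, 0, 8, -7]
  [-∞, -∞, 0, -1]
  [-2, 1, 9, 0]
Detection: at round 3, diagonal entry (3, 3) turns strictly positive.
Key observation: the cycle 3->0->1->2->3 has total weight (-2) + 1 + 8 + (-1), which is strictly positive.
Answer: DIVERGES — positive cycle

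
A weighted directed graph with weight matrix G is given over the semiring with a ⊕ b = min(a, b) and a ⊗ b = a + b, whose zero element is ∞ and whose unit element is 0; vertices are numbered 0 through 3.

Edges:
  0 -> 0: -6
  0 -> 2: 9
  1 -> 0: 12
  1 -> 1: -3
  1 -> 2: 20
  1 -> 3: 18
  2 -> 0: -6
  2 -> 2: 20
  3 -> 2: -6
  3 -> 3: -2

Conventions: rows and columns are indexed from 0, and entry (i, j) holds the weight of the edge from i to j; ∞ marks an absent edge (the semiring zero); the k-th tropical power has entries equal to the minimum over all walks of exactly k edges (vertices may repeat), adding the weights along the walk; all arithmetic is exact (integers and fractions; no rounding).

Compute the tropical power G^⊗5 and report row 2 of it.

G^⊗2:
  [-12, ∞, 3, ∞]
  [6, -6, 12, 15]
  [-12, ∞, 3, ∞]
  [-12, ∞, -8, -4]
G^⊗3:
  [-18, ∞, -3, ∞]
  [0, -9, 9, 12]
  [-18, ∞, -3, ∞]
  [-18, ∞, -10, -6]
G^⊗4:
  [-24, ∞, -9, ∞]
  [-6, -12, 6, 9]
  [-24, ∞, -9, ∞]
  [-24, ∞, -12, -8]
G^⊗5:
  [-30, ∞, -15, ∞]
  [-12, -15, 3, 6]
  [-30, ∞, -15, ∞]
  [-30, ∞, -15, -10]
Answer: row 2 of G^⊗5 = [-30, ∞, -15, ∞]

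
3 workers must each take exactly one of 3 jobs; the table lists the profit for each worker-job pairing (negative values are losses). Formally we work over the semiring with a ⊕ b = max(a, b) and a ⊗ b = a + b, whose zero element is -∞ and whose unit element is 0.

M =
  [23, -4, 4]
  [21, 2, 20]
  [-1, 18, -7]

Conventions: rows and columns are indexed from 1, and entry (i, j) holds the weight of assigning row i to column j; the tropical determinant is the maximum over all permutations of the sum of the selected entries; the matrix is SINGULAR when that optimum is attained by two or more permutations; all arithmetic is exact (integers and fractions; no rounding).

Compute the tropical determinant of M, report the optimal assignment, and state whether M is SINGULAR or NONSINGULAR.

σ = (1, 2, 3): 23 + 2 + (-7) = 18
σ = (1, 3, 2): 23 + 20 + 18 = 61
σ = (2, 1, 3): (-4) + 21 + (-7) = 10
σ = (2, 3, 1): (-4) + 20 + (-1) = 15
σ = (3, 1, 2): 4 + 21 + 18 = 43
σ = (3, 2, 1): 4 + 2 + (-1) = 5
Optimal value attained by: σ = (1, 3, 2).
Answer: det⊕(M) = 61; verdict: NONSINGULAR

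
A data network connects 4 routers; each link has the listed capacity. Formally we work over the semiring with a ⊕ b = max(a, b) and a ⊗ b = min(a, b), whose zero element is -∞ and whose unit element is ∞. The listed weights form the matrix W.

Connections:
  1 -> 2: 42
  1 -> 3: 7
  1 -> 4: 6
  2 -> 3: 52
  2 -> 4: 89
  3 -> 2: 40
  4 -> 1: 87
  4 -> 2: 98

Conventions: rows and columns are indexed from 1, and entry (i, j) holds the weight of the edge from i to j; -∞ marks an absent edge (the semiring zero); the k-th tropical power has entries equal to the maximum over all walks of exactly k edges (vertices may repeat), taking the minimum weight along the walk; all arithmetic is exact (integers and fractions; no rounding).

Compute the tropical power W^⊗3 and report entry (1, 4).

W^⊗2:
  [6, 7, 42, 42]
  [87, 89, -∞, -∞]
  [-∞, -∞, 40, 40]
  [-∞, 42, 52, 89]
W^⊗3:
  [42, 42, 7, 7]
  [-∞, 42, 52, 89]
  [40, 40, -∞, -∞]
  [87, 89, 42, 42]
Key observation: the optimum is the walk 1->3->2->4, with weight 7 min 40 min 89 = 7.
Optimal value attained by: walk 1->3->2->4.
Answer: (W^⊗3)[1][4] = 7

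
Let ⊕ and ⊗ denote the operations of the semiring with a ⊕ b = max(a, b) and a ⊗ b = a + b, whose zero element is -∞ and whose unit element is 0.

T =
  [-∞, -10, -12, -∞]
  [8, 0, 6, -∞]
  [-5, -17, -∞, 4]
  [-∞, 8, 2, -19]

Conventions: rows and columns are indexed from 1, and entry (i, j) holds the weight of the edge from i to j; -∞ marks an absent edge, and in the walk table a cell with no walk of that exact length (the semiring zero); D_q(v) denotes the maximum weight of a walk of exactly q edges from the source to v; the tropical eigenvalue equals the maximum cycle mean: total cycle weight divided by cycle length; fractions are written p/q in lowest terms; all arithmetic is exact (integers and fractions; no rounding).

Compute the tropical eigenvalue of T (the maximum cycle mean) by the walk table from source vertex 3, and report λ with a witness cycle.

q=0: [-∞, -∞, 0, -∞]
q=1: [-5, -17, -∞, 4]
q=2: [-9, 12, 6, -15]
q=3: [20, 12, 18, 10]
q=4: [20, 18, 18, 22]
Optimal cycle mean attained by: cycle 2->3->4->2, total 6 + 4 + 8, length 3.
Answer: λ = 6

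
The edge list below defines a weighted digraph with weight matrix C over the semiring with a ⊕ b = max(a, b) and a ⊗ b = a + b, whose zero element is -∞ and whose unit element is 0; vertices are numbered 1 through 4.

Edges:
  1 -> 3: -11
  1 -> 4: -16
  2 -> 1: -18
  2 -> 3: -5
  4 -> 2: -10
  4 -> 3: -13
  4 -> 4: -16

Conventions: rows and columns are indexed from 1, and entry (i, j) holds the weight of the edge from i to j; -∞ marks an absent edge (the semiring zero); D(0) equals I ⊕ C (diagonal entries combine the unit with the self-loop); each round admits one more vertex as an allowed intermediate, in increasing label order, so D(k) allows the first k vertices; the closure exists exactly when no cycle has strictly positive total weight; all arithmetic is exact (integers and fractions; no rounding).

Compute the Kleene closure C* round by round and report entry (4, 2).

D(0):
  [0, -∞, -11, -16]
  [-18, 0, -5, -∞]
  [-∞, -∞, 0, -∞]
  [-∞, -10, -13, 0]
D(1):
  [0, -∞, -11, -16]
  [-18, 0, -5, -34]
  [-∞, -∞, 0, -∞]
  [-∞, -10, -13, 0]
D(2):
  [0, -∞, -11, -16]
  [-18, 0, -5, -34]
  [-∞, -∞, 0, -∞]
  [-28, -10, -13, 0]
D(3):
  [0, -∞, -11, -16]
  [-18, 0, -5, -34]
  [-∞, -∞, 0, -∞]
  [-28, -10, -13, 0]
D(4):
  [0, -26, -11, -16]
  [-18, 0, -5, -34]
  [-∞, -∞, 0, -∞]
  [-28, -10, -13, 0]
Answer: C*[4][2] = -10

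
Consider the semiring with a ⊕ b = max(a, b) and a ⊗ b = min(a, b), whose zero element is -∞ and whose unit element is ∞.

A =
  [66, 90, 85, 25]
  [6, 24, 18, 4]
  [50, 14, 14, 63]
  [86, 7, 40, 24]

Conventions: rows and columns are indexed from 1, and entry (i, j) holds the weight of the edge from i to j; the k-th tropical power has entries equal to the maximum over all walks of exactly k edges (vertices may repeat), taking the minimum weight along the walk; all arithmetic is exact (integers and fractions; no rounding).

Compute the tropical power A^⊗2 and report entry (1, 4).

A^⊗2:
  [66, 66, 66, 63]
  [18, 24, 18, 18]
  [63, 50, 50, 25]
  [66, 86, 85, 40]
Key observation: the optimum is the walk 1->3->4, with weight 85 min 63 = 63.
Optimal value attained by: walk 1->3->4.
Answer: (A^⊗2)[1][4] = 63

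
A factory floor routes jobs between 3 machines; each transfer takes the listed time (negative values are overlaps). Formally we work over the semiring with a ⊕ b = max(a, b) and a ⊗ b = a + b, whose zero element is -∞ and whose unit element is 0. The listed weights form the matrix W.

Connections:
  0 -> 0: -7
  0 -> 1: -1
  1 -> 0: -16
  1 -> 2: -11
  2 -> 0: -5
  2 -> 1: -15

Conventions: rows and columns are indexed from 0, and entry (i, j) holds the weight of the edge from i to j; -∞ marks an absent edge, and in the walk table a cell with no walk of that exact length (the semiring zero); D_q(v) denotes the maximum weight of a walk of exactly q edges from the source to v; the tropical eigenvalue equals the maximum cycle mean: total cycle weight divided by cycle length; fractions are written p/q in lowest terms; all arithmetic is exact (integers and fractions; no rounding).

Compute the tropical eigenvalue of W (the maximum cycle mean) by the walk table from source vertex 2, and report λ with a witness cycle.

q=0: [-∞, -∞, 0]
q=1: [-5, -15, -∞]
q=2: [-12, -6, -26]
q=3: [-19, -13, -17]
Optimal cycle mean attained by: cycle 0->1->2->0, total (-1) + (-11) + (-5), length 3.
Answer: λ = -17/3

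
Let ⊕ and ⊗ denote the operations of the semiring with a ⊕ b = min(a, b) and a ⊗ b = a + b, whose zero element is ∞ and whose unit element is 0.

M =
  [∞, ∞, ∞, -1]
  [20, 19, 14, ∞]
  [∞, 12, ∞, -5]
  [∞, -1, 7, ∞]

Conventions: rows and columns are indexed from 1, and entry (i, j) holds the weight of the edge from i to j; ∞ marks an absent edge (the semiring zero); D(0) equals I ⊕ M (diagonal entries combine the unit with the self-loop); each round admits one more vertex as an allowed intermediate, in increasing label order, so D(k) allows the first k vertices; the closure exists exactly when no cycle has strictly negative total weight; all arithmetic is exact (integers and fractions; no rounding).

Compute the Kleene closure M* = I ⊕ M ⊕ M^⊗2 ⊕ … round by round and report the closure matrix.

D(0):
  [0, ∞, ∞, -1]
  [20, 0, 14, ∞]
  [∞, 12, 0, -5]
  [∞, -1, 7, 0]
D(1):
  [0, ∞, ∞, -1]
  [20, 0, 14, 19]
  [∞, 12, 0, -5]
  [∞, -1, 7, 0]
D(2):
  [0, ∞, ∞, -1]
  [20, 0, 14, 19]
  [32, 12, 0, -5]
  [19, -1, 7, 0]
D(3):
  [0, ∞, ∞, -1]
  [20, 0, 14, 9]
  [32, 12, 0, -5]
  [19, -1, 7, 0]
D(4):
  [0, -2, 6, -1]
  [20, 0, 14, 9]
  [14, -6, 0, -5]
  [19, -1, 7, 0]
Answer: M* = [[0, -2, 6, -1], [20, 0, 14, 9], [14, -6, 0, -5], [19, -1, 7, 0]]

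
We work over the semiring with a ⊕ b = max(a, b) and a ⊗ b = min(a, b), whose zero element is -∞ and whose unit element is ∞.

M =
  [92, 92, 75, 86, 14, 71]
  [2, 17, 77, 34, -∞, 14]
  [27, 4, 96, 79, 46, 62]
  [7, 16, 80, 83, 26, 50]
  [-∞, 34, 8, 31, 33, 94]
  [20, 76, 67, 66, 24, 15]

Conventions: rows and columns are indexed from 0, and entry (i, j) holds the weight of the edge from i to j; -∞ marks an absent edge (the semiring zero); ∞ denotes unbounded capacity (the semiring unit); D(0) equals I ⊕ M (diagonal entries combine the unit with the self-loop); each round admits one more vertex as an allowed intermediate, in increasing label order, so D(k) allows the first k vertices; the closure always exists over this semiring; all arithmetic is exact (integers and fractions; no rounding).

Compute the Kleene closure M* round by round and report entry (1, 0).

D(0):
  [∞, 92, 75, 86, 14, 71]
  [2, ∞, 77, 34, -∞, 14]
  [27, 4, ∞, 79, 46, 62]
  [7, 16, 80, ∞, 26, 50]
  [-∞, 34, 8, 31, ∞, 94]
  [20, 76, 67, 66, 24, ∞]
D(1):
  [∞, 92, 75, 86, 14, 71]
  [2, ∞, 77, 34, 2, 14]
  [27, 27, ∞, 79, 46, 62]
  [7, 16, 80, ∞, 26, 50]
  [-∞, 34, 8, 31, ∞, 94]
  [20, 76, 67, 66, 24, ∞]
D(2):
  [∞, 92, 77, 86, 14, 71]
  [2, ∞, 77, 34, 2, 14]
  [27, 27, ∞, 79, 46, 62]
  [7, 16, 80, ∞, 26, 50]
  [2, 34, 34, 34, ∞, 94]
  [20, 76, 76, 66, 24, ∞]
D(3):
  [∞, 92, 77, 86, 46, 71]
  [27, ∞, 77, 77, 46, 62]
  [27, 27, ∞, 79, 46, 62]
  [27, 27, 80, ∞, 46, 62]
  [27, 34, 34, 34, ∞, 94]
  [27, 76, 76, 76, 46, ∞]
D(4):
  [∞, 92, 80, 86, 46, 71]
  [27, ∞, 77, 77, 46, 62]
  [27, 27, ∞, 79, 46, 62]
  [27, 27, 80, ∞, 46, 62]
  [27, 34, 34, 34, ∞, 94]
  [27, 76, 76, 76, 46, ∞]
D(5):
  [∞, 92, 80, 86, 46, 71]
  [27, ∞, 77, 77, 46, 62]
  [27, 34, ∞, 79, 46, 62]
  [27, 34, 80, ∞, 46, 62]
  [27, 34, 34, 34, ∞, 94]
  [27, 76, 76, 76, 46, ∞]
D(6):
  [∞, 92, 80, 86, 46, 71]
  [27, ∞, 77, 77, 46, 62]
  [27, 62, ∞, 79, 46, 62]
  [27, 62, 80, ∞, 46, 62]
  [27, 76, 76, 76, ∞, 94]
  [27, 76, 76, 76, 46, ∞]
Answer: M*[1][0] = 27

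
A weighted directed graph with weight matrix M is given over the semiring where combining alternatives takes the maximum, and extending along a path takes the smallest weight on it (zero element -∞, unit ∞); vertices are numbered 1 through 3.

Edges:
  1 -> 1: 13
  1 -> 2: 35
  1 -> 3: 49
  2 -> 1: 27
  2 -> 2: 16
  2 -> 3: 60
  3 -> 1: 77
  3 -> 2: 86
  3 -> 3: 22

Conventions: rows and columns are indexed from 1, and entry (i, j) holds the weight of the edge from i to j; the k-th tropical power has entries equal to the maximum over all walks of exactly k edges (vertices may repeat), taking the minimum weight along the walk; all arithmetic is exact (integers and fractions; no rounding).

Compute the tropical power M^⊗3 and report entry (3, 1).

M^⊗2:
  [49, 49, 35]
  [60, 60, 27]
  [27, 35, 60]
M^⊗3:
  [35, 35, 49]
  [27, 35, 60]
  [60, 60, 35]
Key observation: the optimum is the walk 3->2->3->1, with weight 86 min 60 min 77 = 60.
Optimal value attained by: walk 3->2->3->1.
Answer: (M^⊗3)[3][1] = 60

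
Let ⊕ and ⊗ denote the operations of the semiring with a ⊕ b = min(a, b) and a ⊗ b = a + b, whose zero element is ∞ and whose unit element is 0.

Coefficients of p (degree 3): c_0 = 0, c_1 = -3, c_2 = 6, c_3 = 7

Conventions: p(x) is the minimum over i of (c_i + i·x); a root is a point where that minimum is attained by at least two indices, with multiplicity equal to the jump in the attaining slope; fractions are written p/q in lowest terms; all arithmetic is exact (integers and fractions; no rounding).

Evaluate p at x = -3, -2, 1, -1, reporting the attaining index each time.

p(-3) = min(0+0·(-3)=0, -3+1·(-3)=-6, 6+2·(-3)=0, 7+3·(-3)=-2) = -6 (attained by i=1)
p(-2) = min(0+0·(-2)=0, -3+1·(-2)=-5, 6+2·(-2)=2, 7+3·(-2)=1) = -5 (attained by i=1)
p(1) = min(0+0·1=0, -3+1·1=-2, 6+2·1=8, 7+3·1=10) = -2 (attained by i=1)
p(-1) = min(0+0·(-1)=0, -3+1·(-1)=-4, 6+2·(-1)=4, 7+3·(-1)=4) = -4 (attained by i=1)
Answer: p(-3) = -6; p(-2) = -5; p(1) = -2; p(-1) = -4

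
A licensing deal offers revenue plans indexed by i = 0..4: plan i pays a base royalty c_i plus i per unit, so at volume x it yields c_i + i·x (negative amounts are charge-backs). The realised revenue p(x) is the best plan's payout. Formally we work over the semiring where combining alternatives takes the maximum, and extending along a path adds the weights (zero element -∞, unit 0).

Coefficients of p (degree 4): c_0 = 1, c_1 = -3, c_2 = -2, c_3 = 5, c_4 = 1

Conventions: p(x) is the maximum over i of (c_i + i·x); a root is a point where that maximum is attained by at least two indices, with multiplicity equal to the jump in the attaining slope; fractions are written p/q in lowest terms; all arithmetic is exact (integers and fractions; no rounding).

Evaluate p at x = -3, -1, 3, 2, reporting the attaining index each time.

p(-3) = max(1+0·(-3)=1, -3+1·(-3)=-6, -2+2·(-3)=-8, 5+3·(-3)=-4, 1+4·(-3)=-11) = 1 (attained by i=0)
p(-1) = max(1+0·(-1)=1, -3+1·(-1)=-4, -2+2·(-1)=-4, 5+3·(-1)=2, 1+4·(-1)=-3) = 2 (attained by i=3)
p(3) = max(1+0·3=1, -3+1·3=0, -2+2·3=4, 5+3·3=14, 1+4·3=13) = 14 (attained by i=3)
p(2) = max(1+0·2=1, -3+1·2=-1, -2+2·2=2, 5+3·2=11, 1+4·2=9) = 11 (attained by i=3)
Answer: p(-3) = 1; p(-1) = 2; p(3) = 14; p(2) = 11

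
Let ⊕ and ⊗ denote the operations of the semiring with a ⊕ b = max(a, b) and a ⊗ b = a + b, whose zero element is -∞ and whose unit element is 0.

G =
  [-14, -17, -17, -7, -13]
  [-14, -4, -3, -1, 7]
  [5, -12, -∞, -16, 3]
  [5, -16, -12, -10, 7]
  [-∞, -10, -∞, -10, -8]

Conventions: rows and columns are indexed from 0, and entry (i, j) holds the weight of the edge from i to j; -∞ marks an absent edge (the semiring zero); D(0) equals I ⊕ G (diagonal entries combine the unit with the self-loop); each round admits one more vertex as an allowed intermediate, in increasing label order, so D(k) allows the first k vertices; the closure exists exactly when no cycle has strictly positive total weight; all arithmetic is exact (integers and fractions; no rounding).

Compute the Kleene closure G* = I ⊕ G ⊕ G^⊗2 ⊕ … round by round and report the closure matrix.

D(0):
  [0, -17, -17, -7, -13]
  [-14, 0, -3, -1, 7]
  [5, -12, 0, -16, 3]
  [5, -16, -12, 0, 7]
  [-∞, -10, -∞, -10, 0]
D(1):
  [0, -17, -17, -7, -13]
  [-14, 0, -3, -1, 7]
  [5, -12, 0, -2, 3]
  [5, -12, -12, 0, 7]
  [-∞, -10, -∞, -10, 0]
D(2):
  [0, -17, -17, -7, -10]
  [-14, 0, -3, -1, 7]
  [5, -12, 0, -2, 3]
  [5, -12, -12, 0, 7]
  [-24, -10, -13, -10, 0]
D(3):
  [0, -17, -17, -7, -10]
  [2, 0, -3, -1, 7]
  [5, -12, 0, -2, 3]
  [5, -12, -12, 0, 7]
  [-8, -10, -13, -10, 0]
D(4):
  [0, -17, -17, -7, 0]
  [4, 0, -3, -1, 7]
  [5, -12, 0, -2, 5]
  [5, -12, -12, 0, 7]
  [-5, -10, -13, -10, 0]
D(5):
  [0, -10, -13, -7, 0]
  [4, 0, -3, -1, 7]
  [5, -5, 0, -2, 5]
  [5, -3, -6, 0, 7]
  [-5, -10, -13, -10, 0]
Answer: G* = [[0, -10, -13, -7, 0], [4, 0, -3, -1, 7], [5, -5, 0, -2, 5], [5, -3, -6, 0, 7], [-5, -10, -13, -10, 0]]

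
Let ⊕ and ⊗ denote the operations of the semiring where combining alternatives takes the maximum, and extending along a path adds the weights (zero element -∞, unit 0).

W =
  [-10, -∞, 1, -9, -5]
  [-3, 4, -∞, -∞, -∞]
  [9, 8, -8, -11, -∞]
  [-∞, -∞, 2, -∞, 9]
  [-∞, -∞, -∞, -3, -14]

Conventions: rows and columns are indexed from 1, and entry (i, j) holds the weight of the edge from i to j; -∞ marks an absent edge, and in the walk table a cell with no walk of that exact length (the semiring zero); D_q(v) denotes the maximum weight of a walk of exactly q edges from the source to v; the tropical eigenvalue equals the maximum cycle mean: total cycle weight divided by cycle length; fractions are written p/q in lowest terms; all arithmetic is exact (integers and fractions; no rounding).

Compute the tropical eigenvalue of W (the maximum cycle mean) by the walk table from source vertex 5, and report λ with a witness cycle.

q=0: [-∞, -∞, -∞, -∞, 0]
q=1: [-∞, -∞, -∞, -3, -14]
q=2: [-∞, -∞, -1, -17, 6]
q=3: [8, 7, -9, 3, -8]
q=4: [4, 11, 9, -1, 12]
q=5: [18, 17, 5, 9, 8]
Optimal cycle mean attained by: cycle 1->3->1, total 1 + 9, length 2.
Answer: λ = 5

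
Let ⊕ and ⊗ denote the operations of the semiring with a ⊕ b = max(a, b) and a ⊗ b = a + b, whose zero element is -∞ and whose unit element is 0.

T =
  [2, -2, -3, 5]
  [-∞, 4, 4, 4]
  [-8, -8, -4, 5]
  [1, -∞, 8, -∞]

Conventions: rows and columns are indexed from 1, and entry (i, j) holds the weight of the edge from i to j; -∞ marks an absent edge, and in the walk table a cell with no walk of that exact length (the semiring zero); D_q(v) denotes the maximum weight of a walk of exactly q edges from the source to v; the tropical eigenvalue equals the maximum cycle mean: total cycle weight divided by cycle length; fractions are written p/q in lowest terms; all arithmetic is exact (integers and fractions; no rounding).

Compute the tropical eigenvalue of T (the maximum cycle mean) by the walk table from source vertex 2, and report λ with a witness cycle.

q=0: [-∞, 0, -∞, -∞]
q=1: [-∞, 4, 4, 4]
q=2: [5, 8, 12, 9]
q=3: [10, 12, 17, 17]
q=4: [18, 16, 25, 22]
Optimal cycle mean attained by: cycle 3->4->3, total 5 + 8, length 2.
Answer: λ = 13/2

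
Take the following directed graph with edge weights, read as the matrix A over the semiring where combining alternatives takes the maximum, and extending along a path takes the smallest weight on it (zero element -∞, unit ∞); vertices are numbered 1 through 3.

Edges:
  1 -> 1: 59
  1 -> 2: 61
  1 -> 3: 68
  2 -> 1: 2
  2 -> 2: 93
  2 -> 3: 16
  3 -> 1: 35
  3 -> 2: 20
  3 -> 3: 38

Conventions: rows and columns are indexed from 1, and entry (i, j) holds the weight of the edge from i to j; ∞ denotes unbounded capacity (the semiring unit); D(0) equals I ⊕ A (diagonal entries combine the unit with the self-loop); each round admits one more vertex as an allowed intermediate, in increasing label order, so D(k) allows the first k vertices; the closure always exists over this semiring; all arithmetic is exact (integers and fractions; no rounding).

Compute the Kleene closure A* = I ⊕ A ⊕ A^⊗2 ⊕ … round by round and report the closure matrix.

D(0):
  [∞, 61, 68]
  [2, ∞, 16]
  [35, 20, ∞]
D(1):
  [∞, 61, 68]
  [2, ∞, 16]
  [35, 35, ∞]
D(2):
  [∞, 61, 68]
  [2, ∞, 16]
  [35, 35, ∞]
D(3):
  [∞, 61, 68]
  [16, ∞, 16]
  [35, 35, ∞]
Answer: A* = [[∞, 61, 68], [16, ∞, 16], [35, 35, ∞]]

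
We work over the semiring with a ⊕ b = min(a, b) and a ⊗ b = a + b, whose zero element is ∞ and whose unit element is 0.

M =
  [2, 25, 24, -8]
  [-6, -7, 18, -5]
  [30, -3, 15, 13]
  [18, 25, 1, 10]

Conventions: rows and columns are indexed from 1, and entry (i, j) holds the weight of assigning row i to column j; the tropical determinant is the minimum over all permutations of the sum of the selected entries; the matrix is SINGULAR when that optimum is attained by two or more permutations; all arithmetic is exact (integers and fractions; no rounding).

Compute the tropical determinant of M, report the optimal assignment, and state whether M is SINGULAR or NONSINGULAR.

σ = (1, 2, 3, 4): 2 + (-7) + 15 + 10 = 20
σ = (1, 2, 4, 3): 2 + (-7) + 13 + 1 = 9
σ = (1, 3, 2, 4): 2 + 18 + (-3) + 10 = 27
σ = (1, 3, 4, 2): 2 + 18 + 13 + 25 = 58
σ = (1, 4, 2, 3): 2 + (-5) + (-3) + 1 = -5
σ = (1, 4, 3, 2): 2 + (-5) + 15 + 25 = 37
σ = (2, 1, 3, 4): 25 + (-6) + 15 + 10 = 44
σ = (2, 1, 4, 3): 25 + (-6) + 13 + 1 = 33
σ = (2, 3, 1, 4): 25 + 18 + 30 + 10 = 83
σ = (2, 3, 4, 1): 25 + 18 + 13 + 18 = 74
σ = (2, 4, 1, 3): 25 + (-5) + 30 + 1 = 51
σ = (2, 4, 3, 1): 25 + (-5) + 15 + 18 = 53
σ = (3, 1, 2, 4): 24 + (-6) + (-3) + 10 = 25
σ = (3, 1, 4, 2): 24 + (-6) + 13 + 25 = 56
σ = (3, 2, 1, 4): 24 + (-7) + 30 + 10 = 57
σ = (3, 2, 4, 1): 24 + (-7) + 13 + 18 = 48
σ = (3, 4, 1, 2): 24 + (-5) + 30 + 25 = 74
σ = (3, 4, 2, 1): 24 + (-5) + (-3) + 18 = 34
σ = (4, 1, 2, 3): (-8) + (-6) + (-3) + 1 = -16
σ = (4, 1, 3, 2): (-8) + (-6) + 15 + 25 = 26
σ = (4, 2, 1, 3): (-8) + (-7) + 30 + 1 = 16
σ = (4, 2, 3, 1): (-8) + (-7) + 15 + 18 = 18
σ = (4, 3, 1, 2): (-8) + 18 + 30 + 25 = 65
σ = (4, 3, 2, 1): (-8) + 18 + (-3) + 18 = 25
Optimal value attained by: σ = (4, 1, 2, 3).
Answer: det⊕(M) = -16; verdict: NONSINGULAR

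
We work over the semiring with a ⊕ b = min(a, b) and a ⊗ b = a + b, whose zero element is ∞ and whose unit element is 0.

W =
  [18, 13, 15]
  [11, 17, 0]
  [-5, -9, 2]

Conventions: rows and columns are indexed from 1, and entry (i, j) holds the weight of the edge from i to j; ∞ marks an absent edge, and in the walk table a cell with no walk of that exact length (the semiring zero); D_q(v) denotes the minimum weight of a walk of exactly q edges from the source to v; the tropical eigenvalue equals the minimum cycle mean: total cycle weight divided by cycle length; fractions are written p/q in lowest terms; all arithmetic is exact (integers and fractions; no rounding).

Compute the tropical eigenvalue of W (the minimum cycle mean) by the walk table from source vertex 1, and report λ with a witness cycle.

q=0: [0, ∞, ∞]
q=1: [18, 13, 15]
q=2: [10, 6, 13]
q=3: [8, 4, 6]
Optimal cycle mean attained by: cycle 2->3->2, total 0 + (-9), length 2.
Answer: λ = -9/2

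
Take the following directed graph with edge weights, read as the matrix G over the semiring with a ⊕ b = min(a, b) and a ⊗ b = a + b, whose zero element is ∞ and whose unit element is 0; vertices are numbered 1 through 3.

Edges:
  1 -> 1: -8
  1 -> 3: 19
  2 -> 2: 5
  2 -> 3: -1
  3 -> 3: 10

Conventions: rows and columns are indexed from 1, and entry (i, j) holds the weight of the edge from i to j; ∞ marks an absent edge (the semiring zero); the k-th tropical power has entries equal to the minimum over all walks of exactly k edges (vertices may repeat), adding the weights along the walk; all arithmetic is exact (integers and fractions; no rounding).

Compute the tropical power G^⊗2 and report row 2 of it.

G^⊗2:
  [-16, ∞, 11]
  [∞, 10, 4]
  [∞, ∞, 20]
Answer: row 2 of G^⊗2 = [∞, 10, 4]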